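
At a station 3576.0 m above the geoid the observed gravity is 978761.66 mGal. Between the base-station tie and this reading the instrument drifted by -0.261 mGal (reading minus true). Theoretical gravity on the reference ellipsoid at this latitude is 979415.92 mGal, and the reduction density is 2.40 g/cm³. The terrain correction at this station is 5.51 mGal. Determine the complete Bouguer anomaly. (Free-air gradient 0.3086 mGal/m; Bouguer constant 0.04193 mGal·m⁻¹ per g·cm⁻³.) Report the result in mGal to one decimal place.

Drift-corrected reading = 978761.66 − (-0.261) = 978761.921 mGal
Free-air correction = 0.3086 × 3576.0 = 1103.55 mGal
Free-air anomaly = 978761.921 − 979415.92 + (1103.55) = 449.551 mGal
Bouguer slab correction = 0.04193 × 2.40 × 3576.0 = 359.86 mGal
Simple Bouguer anomaly = 449.551 − (359.86) = 89.691 mGal
Complete Bouguer anomaly = 89.691 + 5.51 = 95.201 mGal

95.2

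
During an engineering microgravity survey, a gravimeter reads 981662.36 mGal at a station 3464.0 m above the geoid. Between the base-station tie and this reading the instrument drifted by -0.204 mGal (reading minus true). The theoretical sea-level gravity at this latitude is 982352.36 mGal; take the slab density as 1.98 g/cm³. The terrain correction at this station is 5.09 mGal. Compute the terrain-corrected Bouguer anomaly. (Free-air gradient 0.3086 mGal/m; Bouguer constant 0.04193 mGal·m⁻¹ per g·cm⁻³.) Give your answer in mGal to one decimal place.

96.7

Drift-corrected reading = 981662.36 − (-0.204) = 981662.564 mGal
Free-air correction = 0.3086 × 3464.0 = 1068.99 mGal
Free-air anomaly = 981662.564 − 982352.36 + (1068.99) = 379.194 mGal
Bouguer slab correction = 0.04193 × 1.98 × 3464.0 = 287.59 mGal
Simple Bouguer anomaly = 379.194 − (287.59) = 91.604 mGal
Complete Bouguer anomaly = 91.604 + 5.09 = 96.694 mGal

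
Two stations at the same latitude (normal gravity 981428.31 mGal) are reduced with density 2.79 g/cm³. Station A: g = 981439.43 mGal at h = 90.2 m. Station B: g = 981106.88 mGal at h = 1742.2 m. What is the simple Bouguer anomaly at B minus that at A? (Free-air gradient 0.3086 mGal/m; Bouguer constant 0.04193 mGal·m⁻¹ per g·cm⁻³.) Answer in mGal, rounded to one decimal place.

Δg_SB(A) = 981439.43 − 981428.31 + 0.3086×90.2 − 0.04193×2.79×90.2 = 28.40 mGal
Δg_SB(B) = 981106.88 − 981428.31 + 0.3086×1742.2 − 0.04193×2.79×1742.2 = 12.40 mGal
Difference = 12.40 − (28.40) = -16.00 mGal

-16.0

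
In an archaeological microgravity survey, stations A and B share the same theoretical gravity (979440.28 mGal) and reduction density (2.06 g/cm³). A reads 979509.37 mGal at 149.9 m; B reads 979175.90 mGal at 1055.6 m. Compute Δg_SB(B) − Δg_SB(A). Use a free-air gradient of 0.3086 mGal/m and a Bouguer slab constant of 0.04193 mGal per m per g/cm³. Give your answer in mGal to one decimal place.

Δg_SB(A) = 979509.37 − 979440.28 + 0.3086×149.9 − 0.04193×2.06×149.9 = 102.40 mGal
Δg_SB(B) = 979175.90 − 979440.28 + 0.3086×1055.6 − 0.04193×2.06×1055.6 = -29.80 mGal
Difference = -29.80 − (102.40) = -132.20 mGal

-132.2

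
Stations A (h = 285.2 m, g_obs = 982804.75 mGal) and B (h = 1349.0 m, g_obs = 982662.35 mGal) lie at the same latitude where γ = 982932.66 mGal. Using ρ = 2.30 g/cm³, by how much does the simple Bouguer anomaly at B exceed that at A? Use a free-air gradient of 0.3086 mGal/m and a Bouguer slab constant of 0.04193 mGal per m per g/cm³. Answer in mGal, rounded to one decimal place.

83.3

Δg_SB(A) = 982804.75 − 982932.66 + 0.3086×285.2 − 0.04193×2.30×285.2 = -67.40 mGal
Δg_SB(B) = 982662.35 − 982932.66 + 0.3086×1349.0 − 0.04193×2.30×1349.0 = 15.90 mGal
Difference = 15.90 − (-67.40) = 83.30 mGal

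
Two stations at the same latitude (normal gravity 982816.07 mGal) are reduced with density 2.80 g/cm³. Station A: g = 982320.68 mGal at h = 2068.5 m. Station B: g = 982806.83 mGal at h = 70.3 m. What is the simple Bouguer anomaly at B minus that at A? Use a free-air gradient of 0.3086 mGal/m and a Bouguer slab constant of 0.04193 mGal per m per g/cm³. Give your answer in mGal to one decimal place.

104.1

Δg_SB(A) = 982320.68 − 982816.07 + 0.3086×2068.5 − 0.04193×2.80×2068.5 = -99.90 mGal
Δg_SB(B) = 982806.83 − 982816.07 + 0.3086×70.3 − 0.04193×2.80×70.3 = 4.20 mGal
Difference = 4.20 − (-99.90) = 104.10 mGal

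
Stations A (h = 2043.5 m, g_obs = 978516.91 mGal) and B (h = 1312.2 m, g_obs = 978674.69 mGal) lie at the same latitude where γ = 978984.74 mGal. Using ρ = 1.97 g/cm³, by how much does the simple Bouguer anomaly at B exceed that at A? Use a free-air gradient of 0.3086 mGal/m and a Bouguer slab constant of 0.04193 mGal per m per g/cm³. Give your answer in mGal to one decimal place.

Δg_SB(A) = 978516.91 − 978984.74 + 0.3086×2043.5 − 0.04193×1.97×2043.5 = -6.00 mGal
Δg_SB(B) = 978674.69 − 978984.74 + 0.3086×1312.2 − 0.04193×1.97×1312.2 = -13.50 mGal
Difference = -13.50 − (-6.00) = -7.50 mGal

-7.5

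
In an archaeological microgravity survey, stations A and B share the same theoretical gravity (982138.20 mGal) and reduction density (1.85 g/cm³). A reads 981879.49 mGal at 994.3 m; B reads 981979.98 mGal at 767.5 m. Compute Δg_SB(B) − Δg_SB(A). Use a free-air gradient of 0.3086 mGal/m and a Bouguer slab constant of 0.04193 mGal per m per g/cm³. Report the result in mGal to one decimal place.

Δg_SB(A) = 981879.49 − 982138.20 + 0.3086×994.3 − 0.04193×1.85×994.3 = -29.00 mGal
Δg_SB(B) = 981979.98 − 982138.20 + 0.3086×767.5 − 0.04193×1.85×767.5 = 19.10 mGal
Difference = 19.10 − (-29.00) = 48.10 mGal

48.1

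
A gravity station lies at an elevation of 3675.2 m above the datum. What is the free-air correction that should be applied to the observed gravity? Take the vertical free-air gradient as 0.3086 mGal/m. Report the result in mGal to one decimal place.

1134.2

Free-air correction = 0.3086 × 3675.2 = 1134.2 mGal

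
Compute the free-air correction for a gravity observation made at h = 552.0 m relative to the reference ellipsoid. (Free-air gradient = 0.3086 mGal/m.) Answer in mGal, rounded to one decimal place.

Free-air correction = 0.3086 × 552.0 = 170.3 mGal

170.3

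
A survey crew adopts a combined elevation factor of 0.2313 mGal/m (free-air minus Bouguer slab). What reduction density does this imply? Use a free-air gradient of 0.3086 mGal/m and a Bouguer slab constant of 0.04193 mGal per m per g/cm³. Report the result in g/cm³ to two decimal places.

0.2313 = 0.3086 − 0.04193 × ρ
ρ = (0.3086 − 0.2313) / 0.04193 = 1.84 g/cm³

1.84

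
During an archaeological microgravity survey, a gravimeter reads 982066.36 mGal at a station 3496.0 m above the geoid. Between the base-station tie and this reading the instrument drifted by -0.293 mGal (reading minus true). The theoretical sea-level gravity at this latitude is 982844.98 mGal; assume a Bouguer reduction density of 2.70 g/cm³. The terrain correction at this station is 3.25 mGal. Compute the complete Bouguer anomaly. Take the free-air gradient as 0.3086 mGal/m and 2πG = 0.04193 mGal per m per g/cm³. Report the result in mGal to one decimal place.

-92.0

Drift-corrected reading = 982066.36 − (-0.293) = 982066.653 mGal
Free-air correction = 0.3086 × 3496.0 = 1078.87 mGal
Free-air anomaly = 982066.653 − 982844.98 + (1078.87) = 300.543 mGal
Bouguer slab correction = 0.04193 × 2.70 × 3496.0 = 395.79 mGal
Simple Bouguer anomaly = 300.543 − (395.79) = -95.247 mGal
Complete Bouguer anomaly = -95.247 + 3.25 = -91.997 mGal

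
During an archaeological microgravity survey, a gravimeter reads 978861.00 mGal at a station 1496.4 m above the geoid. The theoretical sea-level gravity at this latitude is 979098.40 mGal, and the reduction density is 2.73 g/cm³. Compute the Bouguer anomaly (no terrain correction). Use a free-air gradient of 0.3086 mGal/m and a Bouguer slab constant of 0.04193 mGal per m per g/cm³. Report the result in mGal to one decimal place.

53.1

Free-air correction = 0.3086 × 1496.4 = 461.79 mGal
Free-air anomaly = 978861.00 − 979098.40 + (461.79) = 224.39 mGal
Bouguer slab correction = 0.04193 × 2.73 × 1496.4 = 171.29 mGal
Simple Bouguer anomaly = 224.39 − (171.29) = 53.10 mGal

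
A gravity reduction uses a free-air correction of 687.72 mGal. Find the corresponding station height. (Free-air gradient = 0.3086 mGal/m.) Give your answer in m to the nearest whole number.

2229

h = 687.72 / 0.3086 = 2228.52 m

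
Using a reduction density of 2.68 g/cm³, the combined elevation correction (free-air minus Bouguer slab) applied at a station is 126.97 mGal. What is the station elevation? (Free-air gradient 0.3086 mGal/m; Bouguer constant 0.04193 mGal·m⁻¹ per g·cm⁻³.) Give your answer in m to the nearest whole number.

647

Combined gradient = 0.3086 − 0.04193 × 2.68 = 0.1962276 mGal/m
h = 126.97 / 0.1962276 = 647.05 m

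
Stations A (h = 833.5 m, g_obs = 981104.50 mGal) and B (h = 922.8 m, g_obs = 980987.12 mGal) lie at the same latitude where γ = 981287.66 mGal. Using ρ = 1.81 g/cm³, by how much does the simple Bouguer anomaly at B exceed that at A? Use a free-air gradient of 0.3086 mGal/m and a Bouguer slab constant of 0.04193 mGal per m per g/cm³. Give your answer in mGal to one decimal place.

Δg_SB(A) = 981104.50 − 981287.66 + 0.3086×833.5 − 0.04193×1.81×833.5 = 10.80 mGal
Δg_SB(B) = 980987.12 − 981287.66 + 0.3086×922.8 − 0.04193×1.81×922.8 = -85.80 mGal
Difference = -85.80 − (10.80) = -96.60 mGal

-96.6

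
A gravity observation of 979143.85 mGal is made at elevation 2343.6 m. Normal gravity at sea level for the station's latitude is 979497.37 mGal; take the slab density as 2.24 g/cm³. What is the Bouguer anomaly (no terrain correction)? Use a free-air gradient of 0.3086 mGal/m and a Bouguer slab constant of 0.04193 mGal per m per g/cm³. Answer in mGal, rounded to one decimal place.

149.6

Free-air correction = 0.3086 × 2343.6 = 723.23 mGal
Free-air anomaly = 979143.85 − 979497.37 + (723.23) = 369.71 mGal
Bouguer slab correction = 0.04193 × 2.24 × 2343.6 = 220.12 mGal
Simple Bouguer anomaly = 369.71 − (220.12) = 149.59 mGal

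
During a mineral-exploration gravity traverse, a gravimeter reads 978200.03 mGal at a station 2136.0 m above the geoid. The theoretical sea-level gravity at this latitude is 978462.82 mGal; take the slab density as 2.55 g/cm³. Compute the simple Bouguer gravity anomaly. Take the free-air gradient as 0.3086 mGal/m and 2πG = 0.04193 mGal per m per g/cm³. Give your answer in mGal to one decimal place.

Free-air correction = 0.3086 × 2136.0 = 659.17 mGal
Free-air anomaly = 978200.03 − 978462.82 + (659.17) = 396.38 mGal
Bouguer slab correction = 0.04193 × 2.55 × 2136.0 = 228.38 mGal
Simple Bouguer anomaly = 396.38 − (228.38) = 168.00 mGal

168.0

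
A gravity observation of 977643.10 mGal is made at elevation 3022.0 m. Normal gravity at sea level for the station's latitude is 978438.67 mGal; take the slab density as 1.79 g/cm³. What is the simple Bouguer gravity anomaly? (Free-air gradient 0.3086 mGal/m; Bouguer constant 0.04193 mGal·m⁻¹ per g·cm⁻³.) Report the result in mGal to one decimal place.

Free-air correction = 0.3086 × 3022.0 = 932.59 mGal
Free-air anomaly = 977643.10 − 978438.67 + (932.59) = 137.02 mGal
Bouguer slab correction = 0.04193 × 1.79 × 3022.0 = 226.82 mGal
Simple Bouguer anomaly = 137.02 − (226.82) = -89.80 mGal

-89.8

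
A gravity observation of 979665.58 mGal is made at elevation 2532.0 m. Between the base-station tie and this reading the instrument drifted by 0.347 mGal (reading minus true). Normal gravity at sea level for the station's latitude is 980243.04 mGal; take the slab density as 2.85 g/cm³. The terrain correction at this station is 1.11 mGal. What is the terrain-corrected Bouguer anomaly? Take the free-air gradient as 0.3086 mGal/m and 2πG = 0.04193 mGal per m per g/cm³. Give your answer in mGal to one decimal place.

Drift-corrected reading = 979665.58 − (0.347) = 979665.233 mGal
Free-air correction = 0.3086 × 2532.0 = 781.38 mGal
Free-air anomaly = 979665.233 − 980243.04 + (781.38) = 203.573 mGal
Bouguer slab correction = 0.04193 × 2.85 × 2532.0 = 302.58 mGal
Simple Bouguer anomaly = 203.573 − (302.58) = -99.007 mGal
Complete Bouguer anomaly = -99.007 + 1.11 = -97.897 mGal

-97.9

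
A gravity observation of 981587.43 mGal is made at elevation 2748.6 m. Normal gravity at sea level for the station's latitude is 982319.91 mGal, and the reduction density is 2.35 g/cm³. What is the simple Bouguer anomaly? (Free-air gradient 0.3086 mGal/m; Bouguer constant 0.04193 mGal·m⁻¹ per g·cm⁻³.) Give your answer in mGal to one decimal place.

-155.1

Free-air correction = 0.3086 × 2748.6 = 848.22 mGal
Free-air anomaly = 981587.43 − 982319.91 + (848.22) = 115.74 mGal
Bouguer slab correction = 0.04193 × 2.35 × 2748.6 = 270.83 mGal
Simple Bouguer anomaly = 115.74 − (270.83) = -155.09 mGal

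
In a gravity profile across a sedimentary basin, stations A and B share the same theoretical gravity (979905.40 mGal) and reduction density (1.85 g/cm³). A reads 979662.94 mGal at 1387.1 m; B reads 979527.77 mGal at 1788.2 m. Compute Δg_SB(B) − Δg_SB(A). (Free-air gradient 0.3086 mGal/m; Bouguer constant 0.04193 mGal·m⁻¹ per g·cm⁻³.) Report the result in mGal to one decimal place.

-42.5

Δg_SB(A) = 979662.94 − 979905.40 + 0.3086×1387.1 − 0.04193×1.85×1387.1 = 78.00 mGal
Δg_SB(B) = 979527.77 − 979905.40 + 0.3086×1788.2 − 0.04193×1.85×1788.2 = 35.50 mGal
Difference = 35.50 − (78.00) = -42.50 mGal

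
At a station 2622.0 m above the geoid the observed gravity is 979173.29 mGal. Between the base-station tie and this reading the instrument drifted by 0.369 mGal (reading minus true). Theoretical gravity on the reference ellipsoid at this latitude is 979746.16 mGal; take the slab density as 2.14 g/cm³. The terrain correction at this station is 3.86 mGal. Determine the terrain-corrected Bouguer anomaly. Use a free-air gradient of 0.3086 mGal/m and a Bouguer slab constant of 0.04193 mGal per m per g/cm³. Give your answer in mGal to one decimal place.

4.5

Drift-corrected reading = 979173.29 − (0.369) = 979172.921 mGal
Free-air correction = 0.3086 × 2622.0 = 809.15 mGal
Free-air anomaly = 979172.921 − 979746.16 + (809.15) = 235.911 mGal
Bouguer slab correction = 0.04193 × 2.14 × 2622.0 = 235.27 mGal
Simple Bouguer anomaly = 235.911 − (235.27) = 0.641 mGal
Complete Bouguer anomaly = 0.641 + 3.86 = 4.501 mGal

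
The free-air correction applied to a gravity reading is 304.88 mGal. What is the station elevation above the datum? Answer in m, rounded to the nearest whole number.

988

h = 304.88 / 0.3086 = 987.95 m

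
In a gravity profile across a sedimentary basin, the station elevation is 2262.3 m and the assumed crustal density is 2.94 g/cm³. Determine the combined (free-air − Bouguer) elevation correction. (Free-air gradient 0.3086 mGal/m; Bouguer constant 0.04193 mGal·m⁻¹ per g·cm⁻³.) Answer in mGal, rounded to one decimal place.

419.3

Combined gradient = 0.3086 − 0.04193 × 2.94 = 0.1853258 mGal/m
Combined elevation correction = 0.1853258 × 2262.3 = 419.3 mGal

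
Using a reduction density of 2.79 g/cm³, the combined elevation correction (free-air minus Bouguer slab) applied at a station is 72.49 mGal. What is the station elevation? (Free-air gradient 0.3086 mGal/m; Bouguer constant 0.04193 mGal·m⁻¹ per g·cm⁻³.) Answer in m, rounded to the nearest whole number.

378

Combined gradient = 0.3086 − 0.04193 × 2.79 = 0.1916153 mGal/m
h = 72.49 / 0.1916153 = 378.31 m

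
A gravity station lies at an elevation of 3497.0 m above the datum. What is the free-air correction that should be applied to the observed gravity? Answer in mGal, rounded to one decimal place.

Free-air correction = 0.3086 × 3497.0 = 1079.2 mGal

1079.2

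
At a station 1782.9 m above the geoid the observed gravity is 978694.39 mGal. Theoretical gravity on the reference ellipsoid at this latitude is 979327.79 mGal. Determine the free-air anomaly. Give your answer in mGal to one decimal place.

-83.2

Free-air correction = 0.3086 × 1782.9 = 550.20 mGal
Free-air anomaly = 978694.39 − 979327.79 + (550.20) = -83.20 mGal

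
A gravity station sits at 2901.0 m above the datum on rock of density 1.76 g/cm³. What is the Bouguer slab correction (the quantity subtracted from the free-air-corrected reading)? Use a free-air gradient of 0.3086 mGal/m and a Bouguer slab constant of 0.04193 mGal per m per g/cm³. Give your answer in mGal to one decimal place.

Bouguer slab correction = 0.04193 × 1.76 × 2901.0 = 214.1 mGal

214.1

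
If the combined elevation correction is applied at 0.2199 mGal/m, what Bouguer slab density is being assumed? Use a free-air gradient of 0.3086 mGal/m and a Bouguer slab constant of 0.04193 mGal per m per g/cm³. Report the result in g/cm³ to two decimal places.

2.12

0.2199 = 0.3086 − 0.04193 × ρ
ρ = (0.3086 − 0.2199) / 0.04193 = 2.12 g/cm³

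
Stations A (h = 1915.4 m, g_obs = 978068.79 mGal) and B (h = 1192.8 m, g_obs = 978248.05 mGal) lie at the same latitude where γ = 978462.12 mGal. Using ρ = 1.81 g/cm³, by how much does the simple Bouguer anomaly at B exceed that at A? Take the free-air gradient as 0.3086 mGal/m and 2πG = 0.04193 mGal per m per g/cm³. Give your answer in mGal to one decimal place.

Δg_SB(A) = 978068.79 − 978462.12 + 0.3086×1915.4 − 0.04193×1.81×1915.4 = 52.40 mGal
Δg_SB(B) = 978248.05 − 978462.12 + 0.3086×1192.8 − 0.04193×1.81×1192.8 = 63.50 mGal
Difference = 63.50 − (52.40) = 11.10 mGal

11.1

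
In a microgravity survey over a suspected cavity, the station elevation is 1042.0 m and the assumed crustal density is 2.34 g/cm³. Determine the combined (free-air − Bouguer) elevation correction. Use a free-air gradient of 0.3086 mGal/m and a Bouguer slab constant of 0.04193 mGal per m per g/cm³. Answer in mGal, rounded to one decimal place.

219.3

Combined gradient = 0.3086 − 0.04193 × 2.34 = 0.2104838 mGal/m
Combined elevation correction = 0.2104838 × 1042.0 = 219.3 mGal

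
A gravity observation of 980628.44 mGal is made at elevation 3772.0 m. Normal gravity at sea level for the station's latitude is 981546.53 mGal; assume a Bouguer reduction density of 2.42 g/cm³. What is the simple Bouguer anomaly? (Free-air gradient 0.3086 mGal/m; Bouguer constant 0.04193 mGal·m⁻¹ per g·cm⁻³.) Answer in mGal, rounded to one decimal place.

-136.8

Free-air correction = 0.3086 × 3772.0 = 1164.04 mGal
Free-air anomaly = 980628.44 − 981546.53 + (1164.04) = 245.95 mGal
Bouguer slab correction = 0.04193 × 2.42 × 3772.0 = 382.75 mGal
Simple Bouguer anomaly = 245.95 − (382.75) = -136.80 mGal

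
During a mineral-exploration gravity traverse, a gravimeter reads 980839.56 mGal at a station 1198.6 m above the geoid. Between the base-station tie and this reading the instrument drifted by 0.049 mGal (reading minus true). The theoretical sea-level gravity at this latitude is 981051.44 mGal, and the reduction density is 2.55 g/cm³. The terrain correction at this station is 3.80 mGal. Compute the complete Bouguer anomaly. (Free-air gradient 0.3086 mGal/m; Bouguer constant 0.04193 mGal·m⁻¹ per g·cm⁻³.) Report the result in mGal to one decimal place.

33.6

Drift-corrected reading = 980839.56 − (0.049) = 980839.511 mGal
Free-air correction = 0.3086 × 1198.6 = 369.89 mGal
Free-air anomaly = 980839.511 − 981051.44 + (369.89) = 157.961 mGal
Bouguer slab correction = 0.04193 × 2.55 × 1198.6 = 128.16 mGal
Simple Bouguer anomaly = 157.961 − (128.16) = 29.801 mGal
Complete Bouguer anomaly = 29.801 + 3.80 = 33.601 mGal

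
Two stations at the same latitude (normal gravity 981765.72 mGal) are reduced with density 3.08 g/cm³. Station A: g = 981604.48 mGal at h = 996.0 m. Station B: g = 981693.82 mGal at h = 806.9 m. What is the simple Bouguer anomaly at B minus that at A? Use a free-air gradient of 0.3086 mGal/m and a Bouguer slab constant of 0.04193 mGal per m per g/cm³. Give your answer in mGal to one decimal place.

Δg_SB(A) = 981604.48 − 981765.72 + 0.3086×996.0 − 0.04193×3.08×996.0 = 17.50 mGal
Δg_SB(B) = 981693.82 − 981765.72 + 0.3086×806.9 − 0.04193×3.08×806.9 = 72.90 mGal
Difference = 72.90 − (17.50) = 55.40 mGal

55.4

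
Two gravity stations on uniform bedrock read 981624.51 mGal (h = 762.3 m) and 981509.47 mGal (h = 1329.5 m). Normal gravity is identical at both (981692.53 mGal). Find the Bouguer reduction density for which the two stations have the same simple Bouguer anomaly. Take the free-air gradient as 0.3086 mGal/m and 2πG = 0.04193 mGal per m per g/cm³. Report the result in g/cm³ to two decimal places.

2.52

Δg_obs = 981509.47 − 981624.51 = -115.04 mGal over Δh = 1329.5 − 762.3 = 567.2 m
Equal Bouguer anomalies ⇒ Δg_obs + (0.3086 − 0.04193ρ)·Δh = 0
0.3086 − 0.04193ρ = −Δg_obs/Δh = 0.20282
ρ = (0.3086 − 0.20282) / 0.04193 = 2.52 g/cm³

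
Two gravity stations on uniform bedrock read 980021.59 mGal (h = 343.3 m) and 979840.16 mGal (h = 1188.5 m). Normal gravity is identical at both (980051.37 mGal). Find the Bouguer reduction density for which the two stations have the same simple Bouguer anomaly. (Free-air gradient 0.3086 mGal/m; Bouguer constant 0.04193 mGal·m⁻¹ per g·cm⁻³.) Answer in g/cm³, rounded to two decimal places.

2.24

Δg_obs = 979840.16 − 980021.59 = -181.43 mGal over Δh = 1188.5 − 343.3 = 845.2 m
Equal Bouguer anomalies ⇒ Δg_obs + (0.3086 − 0.04193ρ)·Δh = 0
0.3086 − 0.04193ρ = −Δg_obs/Δh = 0.21466
ρ = (0.3086 − 0.21466) / 0.04193 = 2.24 g/cm³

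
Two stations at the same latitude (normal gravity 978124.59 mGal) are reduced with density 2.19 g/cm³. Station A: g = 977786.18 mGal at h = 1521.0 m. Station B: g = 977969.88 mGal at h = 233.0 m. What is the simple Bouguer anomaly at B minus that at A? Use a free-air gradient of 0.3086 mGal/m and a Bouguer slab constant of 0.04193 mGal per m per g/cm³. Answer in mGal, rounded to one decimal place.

Δg_SB(A) = 977786.18 − 978124.59 + 0.3086×1521.0 − 0.04193×2.19×1521.0 = -8.70 mGal
Δg_SB(B) = 977969.88 − 978124.59 + 0.3086×233.0 − 0.04193×2.19×233.0 = -104.20 mGal
Difference = -104.20 − (-8.70) = -95.50 mGal

-95.5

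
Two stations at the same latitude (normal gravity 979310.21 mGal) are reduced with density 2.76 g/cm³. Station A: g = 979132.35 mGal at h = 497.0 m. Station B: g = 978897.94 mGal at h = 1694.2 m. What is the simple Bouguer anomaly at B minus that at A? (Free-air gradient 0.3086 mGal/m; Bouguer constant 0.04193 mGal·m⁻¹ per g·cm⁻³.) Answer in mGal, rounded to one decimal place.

Δg_SB(A) = 979132.35 − 979310.21 + 0.3086×497.0 − 0.04193×2.76×497.0 = -82.00 mGal
Δg_SB(B) = 978897.94 − 979310.21 + 0.3086×1694.2 − 0.04193×2.76×1694.2 = -85.50 mGal
Difference = -85.50 − (-82.00) = -3.50 mGal

-3.5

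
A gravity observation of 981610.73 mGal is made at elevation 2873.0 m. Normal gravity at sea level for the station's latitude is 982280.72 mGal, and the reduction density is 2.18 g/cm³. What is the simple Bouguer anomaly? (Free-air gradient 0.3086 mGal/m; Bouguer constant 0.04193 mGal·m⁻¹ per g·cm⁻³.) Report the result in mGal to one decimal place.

-46.0

Free-air correction = 0.3086 × 2873.0 = 886.61 mGal
Free-air anomaly = 981610.73 − 982280.72 + (886.61) = 216.62 mGal
Bouguer slab correction = 0.04193 × 2.18 × 2873.0 = 262.61 mGal
Simple Bouguer anomaly = 216.62 − (262.61) = -45.99 mGal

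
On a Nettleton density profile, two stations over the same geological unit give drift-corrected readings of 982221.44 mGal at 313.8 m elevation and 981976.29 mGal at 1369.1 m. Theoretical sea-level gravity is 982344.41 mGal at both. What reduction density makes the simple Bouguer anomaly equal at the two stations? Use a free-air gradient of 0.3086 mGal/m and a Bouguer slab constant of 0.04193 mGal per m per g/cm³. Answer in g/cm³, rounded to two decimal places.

Δg_obs = 981976.29 − 982221.44 = -245.15 mGal over Δh = 1369.1 − 313.8 = 1055.3 m
Equal Bouguer anomalies ⇒ Δg_obs + (0.3086 − 0.04193ρ)·Δh = 0
0.3086 − 0.04193ρ = −Δg_obs/Δh = 0.23230
ρ = (0.3086 − 0.23230) / 0.04193 = 1.82 g/cm³

1.82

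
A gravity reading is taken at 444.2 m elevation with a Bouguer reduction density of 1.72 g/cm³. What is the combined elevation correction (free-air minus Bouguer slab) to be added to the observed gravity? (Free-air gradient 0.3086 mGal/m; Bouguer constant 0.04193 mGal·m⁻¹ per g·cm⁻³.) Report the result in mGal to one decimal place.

Combined gradient = 0.3086 − 0.04193 × 1.72 = 0.2364804 mGal/m
Combined elevation correction = 0.2364804 × 444.2 = 105.0 mGal

105.0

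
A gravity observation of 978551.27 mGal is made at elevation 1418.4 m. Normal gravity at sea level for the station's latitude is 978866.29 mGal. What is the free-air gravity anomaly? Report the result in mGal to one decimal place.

122.7

Free-air correction = 0.3086 × 1418.4 = 437.72 mGal
Free-air anomaly = 978551.27 − 978866.29 + (437.72) = 122.70 mGal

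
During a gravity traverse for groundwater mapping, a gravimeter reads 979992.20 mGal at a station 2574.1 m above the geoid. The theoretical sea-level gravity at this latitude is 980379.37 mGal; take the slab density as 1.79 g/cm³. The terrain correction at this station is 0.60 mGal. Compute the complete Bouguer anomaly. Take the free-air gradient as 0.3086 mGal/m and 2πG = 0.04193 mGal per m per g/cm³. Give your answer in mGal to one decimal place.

214.6

Free-air correction = 0.3086 × 2574.1 = 794.37 mGal
Free-air anomaly = 979992.20 − 980379.37 + (794.37) = 407.20 mGal
Bouguer slab correction = 0.04193 × 1.79 × 2574.1 = 193.20 mGal
Simple Bouguer anomaly = 407.20 − (193.20) = 214.00 mGal
Complete Bouguer anomaly = 214.00 + 0.60 = 214.60 mGal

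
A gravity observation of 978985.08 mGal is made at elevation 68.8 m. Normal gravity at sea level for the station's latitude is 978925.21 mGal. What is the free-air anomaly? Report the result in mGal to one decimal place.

81.1

Free-air correction = 0.3086 × 68.8 = 21.23 mGal
Free-air anomaly = 978985.08 − 978925.21 + (21.23) = 81.10 mGal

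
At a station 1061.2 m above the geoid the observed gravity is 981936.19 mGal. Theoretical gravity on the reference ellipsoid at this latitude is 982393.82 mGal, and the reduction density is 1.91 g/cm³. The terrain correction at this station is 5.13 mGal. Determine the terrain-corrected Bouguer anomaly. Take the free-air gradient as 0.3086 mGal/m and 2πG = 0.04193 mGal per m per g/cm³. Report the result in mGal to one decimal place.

-210.0

Free-air correction = 0.3086 × 1061.2 = 327.49 mGal
Free-air anomaly = 981936.19 − 982393.82 + (327.49) = -130.14 mGal
Bouguer slab correction = 0.04193 × 1.91 × 1061.2 = 84.99 mGal
Simple Bouguer anomaly = -130.14 − (84.99) = -215.13 mGal
Complete Bouguer anomaly = -215.13 + 5.13 = -210.00 mGal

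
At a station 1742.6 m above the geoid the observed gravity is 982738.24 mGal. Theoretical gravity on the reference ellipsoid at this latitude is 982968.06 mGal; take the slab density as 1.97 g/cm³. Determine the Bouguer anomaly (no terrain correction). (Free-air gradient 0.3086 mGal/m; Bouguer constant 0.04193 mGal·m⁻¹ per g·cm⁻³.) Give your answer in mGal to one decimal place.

164.0

Free-air correction = 0.3086 × 1742.6 = 537.77 mGal
Free-air anomaly = 982738.24 − 982968.06 + (537.77) = 307.95 mGal
Bouguer slab correction = 0.04193 × 1.97 × 1742.6 = 143.94 mGal
Simple Bouguer anomaly = 307.95 − (143.94) = 164.01 mGal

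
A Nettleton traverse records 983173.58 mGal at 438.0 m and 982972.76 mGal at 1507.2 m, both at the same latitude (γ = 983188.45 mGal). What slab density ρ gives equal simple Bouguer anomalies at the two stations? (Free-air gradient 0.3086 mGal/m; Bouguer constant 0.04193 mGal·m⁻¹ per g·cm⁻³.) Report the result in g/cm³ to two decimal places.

Δg_obs = 982972.76 − 983173.58 = -200.82 mGal over Δh = 1507.2 − 438.0 = 1069.2 m
Equal Bouguer anomalies ⇒ Δg_obs + (0.3086 − 0.04193ρ)·Δh = 0
0.3086 − 0.04193ρ = −Δg_obs/Δh = 0.18782
ρ = (0.3086 − 0.18782) / 0.04193 = 2.88 g/cm³

2.88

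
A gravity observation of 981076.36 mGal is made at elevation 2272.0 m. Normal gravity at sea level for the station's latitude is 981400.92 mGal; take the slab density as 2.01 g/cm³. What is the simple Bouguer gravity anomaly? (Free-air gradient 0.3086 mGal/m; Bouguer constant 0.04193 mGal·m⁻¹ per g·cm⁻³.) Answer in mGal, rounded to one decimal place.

Free-air correction = 0.3086 × 2272.0 = 701.14 mGal
Free-air anomaly = 981076.36 − 981400.92 + (701.14) = 376.58 mGal
Bouguer slab correction = 0.04193 × 2.01 × 2272.0 = 191.48 mGal
Simple Bouguer anomaly = 376.58 − (191.48) = 185.10 mGal

185.1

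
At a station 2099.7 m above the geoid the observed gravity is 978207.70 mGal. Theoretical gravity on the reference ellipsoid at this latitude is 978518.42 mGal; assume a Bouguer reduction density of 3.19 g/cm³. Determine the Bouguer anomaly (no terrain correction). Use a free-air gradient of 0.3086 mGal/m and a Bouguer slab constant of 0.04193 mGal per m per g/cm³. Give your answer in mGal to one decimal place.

56.4

Free-air correction = 0.3086 × 2099.7 = 647.97 mGal
Free-air anomaly = 978207.70 − 978518.42 + (647.97) = 337.25 mGal
Bouguer slab correction = 0.04193 × 3.19 × 2099.7 = 280.85 mGal
Simple Bouguer anomaly = 337.25 − (280.85) = 56.40 mGal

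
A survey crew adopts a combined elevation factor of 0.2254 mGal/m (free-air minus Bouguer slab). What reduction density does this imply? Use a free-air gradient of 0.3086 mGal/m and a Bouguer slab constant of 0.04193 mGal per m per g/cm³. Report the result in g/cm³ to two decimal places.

1.98

0.2254 = 0.3086 − 0.04193 × ρ
ρ = (0.3086 − 0.2254) / 0.04193 = 1.98 g/cm³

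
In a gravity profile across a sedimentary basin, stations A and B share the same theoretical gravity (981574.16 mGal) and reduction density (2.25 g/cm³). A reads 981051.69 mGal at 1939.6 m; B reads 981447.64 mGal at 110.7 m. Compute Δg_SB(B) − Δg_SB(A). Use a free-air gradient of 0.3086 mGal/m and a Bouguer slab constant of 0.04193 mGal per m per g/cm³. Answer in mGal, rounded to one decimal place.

Δg_SB(A) = 981051.69 − 981574.16 + 0.3086×1939.6 − 0.04193×2.25×1939.6 = -106.90 mGal
Δg_SB(B) = 981447.64 − 981574.16 + 0.3086×110.7 − 0.04193×2.25×110.7 = -102.80 mGal
Difference = -102.80 − (-106.90) = 4.10 mGal

4.1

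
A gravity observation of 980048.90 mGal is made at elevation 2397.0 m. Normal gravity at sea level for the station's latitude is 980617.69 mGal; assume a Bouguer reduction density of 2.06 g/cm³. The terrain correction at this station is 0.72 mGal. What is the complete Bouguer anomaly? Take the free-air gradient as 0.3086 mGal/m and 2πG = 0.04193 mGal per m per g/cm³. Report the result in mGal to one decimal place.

Free-air correction = 0.3086 × 2397.0 = 739.71 mGal
Free-air anomaly = 980048.90 − 980617.69 + (739.71) = 170.92 mGal
Bouguer slab correction = 0.04193 × 2.06 × 2397.0 = 207.04 mGal
Simple Bouguer anomaly = 170.92 − (207.04) = -36.12 mGal
Complete Bouguer anomaly = -36.12 + 0.72 = -35.40 mGal

-35.4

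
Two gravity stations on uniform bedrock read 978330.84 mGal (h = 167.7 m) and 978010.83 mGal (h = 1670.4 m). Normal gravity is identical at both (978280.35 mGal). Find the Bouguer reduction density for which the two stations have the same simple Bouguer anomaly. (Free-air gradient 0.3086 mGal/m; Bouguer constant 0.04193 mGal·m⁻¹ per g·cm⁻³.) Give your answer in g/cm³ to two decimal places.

2.28

Δg_obs = 978010.83 − 978330.84 = -320.01 mGal over Δh = 1670.4 − 167.7 = 1502.7 m
Equal Bouguer anomalies ⇒ Δg_obs + (0.3086 − 0.04193ρ)·Δh = 0
0.3086 − 0.04193ρ = −Δg_obs/Δh = 0.21296
ρ = (0.3086 − 0.21296) / 0.04193 = 2.28 g/cm³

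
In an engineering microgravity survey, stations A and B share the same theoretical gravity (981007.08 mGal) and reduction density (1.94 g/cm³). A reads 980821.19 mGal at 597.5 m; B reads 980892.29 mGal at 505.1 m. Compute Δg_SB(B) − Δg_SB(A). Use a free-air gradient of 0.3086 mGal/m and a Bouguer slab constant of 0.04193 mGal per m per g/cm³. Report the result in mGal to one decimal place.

Δg_SB(A) = 980821.19 − 981007.08 + 0.3086×597.5 − 0.04193×1.94×597.5 = -50.10 mGal
Δg_SB(B) = 980892.29 − 981007.08 + 0.3086×505.1 − 0.04193×1.94×505.1 = 0.00 mGal
Difference = 0.00 − (-50.10) = 50.10 mGal

50.1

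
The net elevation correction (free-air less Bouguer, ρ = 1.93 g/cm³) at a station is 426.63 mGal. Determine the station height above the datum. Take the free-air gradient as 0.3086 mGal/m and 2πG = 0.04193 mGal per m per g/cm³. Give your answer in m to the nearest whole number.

1874

Combined gradient = 0.3086 − 0.04193 × 1.93 = 0.2276751 mGal/m
h = 426.63 / 0.2276751 = 1873.85 m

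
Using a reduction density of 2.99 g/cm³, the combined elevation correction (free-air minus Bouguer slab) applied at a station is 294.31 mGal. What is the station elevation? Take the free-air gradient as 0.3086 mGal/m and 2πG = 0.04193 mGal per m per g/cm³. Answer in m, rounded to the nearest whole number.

Combined gradient = 0.3086 − 0.04193 × 2.99 = 0.1832293 mGal/m
h = 294.31 / 0.1832293 = 1606.24 m

1606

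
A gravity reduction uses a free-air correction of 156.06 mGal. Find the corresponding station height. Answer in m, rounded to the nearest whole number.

h = 156.06 / 0.3086 = 505.70 m

506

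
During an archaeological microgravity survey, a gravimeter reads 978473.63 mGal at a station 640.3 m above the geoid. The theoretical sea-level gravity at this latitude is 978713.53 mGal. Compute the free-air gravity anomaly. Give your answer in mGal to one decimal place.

Free-air correction = 0.3086 × 640.3 = 197.60 mGal
Free-air anomaly = 978473.63 − 978713.53 + (197.60) = -42.30 mGal

-42.3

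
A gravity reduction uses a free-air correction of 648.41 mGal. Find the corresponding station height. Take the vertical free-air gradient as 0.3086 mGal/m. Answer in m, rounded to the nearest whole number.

h = 648.41 / 0.3086 = 2101.13 m

2101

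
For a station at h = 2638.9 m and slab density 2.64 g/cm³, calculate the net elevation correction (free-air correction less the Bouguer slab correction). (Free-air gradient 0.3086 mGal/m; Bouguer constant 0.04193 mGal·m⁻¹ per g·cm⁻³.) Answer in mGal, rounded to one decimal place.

Combined gradient = 0.3086 − 0.04193 × 2.64 = 0.1979048 mGal/m
Combined elevation correction = 0.1979048 × 2638.9 = 522.3 mGal

522.3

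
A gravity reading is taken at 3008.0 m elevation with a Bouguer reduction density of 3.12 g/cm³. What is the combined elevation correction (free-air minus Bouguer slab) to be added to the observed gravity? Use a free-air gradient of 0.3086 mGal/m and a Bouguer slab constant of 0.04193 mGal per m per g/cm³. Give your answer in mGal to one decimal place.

534.8

Combined gradient = 0.3086 − 0.04193 × 3.12 = 0.1777784 mGal/m
Combined elevation correction = 0.1777784 × 3008.0 = 534.8 mGal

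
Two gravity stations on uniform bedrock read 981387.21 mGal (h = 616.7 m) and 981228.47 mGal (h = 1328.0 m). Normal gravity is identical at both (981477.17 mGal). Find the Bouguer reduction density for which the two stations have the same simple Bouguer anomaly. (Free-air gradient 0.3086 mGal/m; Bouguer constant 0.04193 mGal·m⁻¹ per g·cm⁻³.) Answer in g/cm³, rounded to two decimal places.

2.04

Δg_obs = 981228.47 − 981387.21 = -158.74 mGal over Δh = 1328.0 − 616.7 = 711.3 m
Equal Bouguer anomalies ⇒ Δg_obs + (0.3086 − 0.04193ρ)·Δh = 0
0.3086 − 0.04193ρ = −Δg_obs/Δh = 0.22317
ρ = (0.3086 − 0.22317) / 0.04193 = 2.04 g/cm³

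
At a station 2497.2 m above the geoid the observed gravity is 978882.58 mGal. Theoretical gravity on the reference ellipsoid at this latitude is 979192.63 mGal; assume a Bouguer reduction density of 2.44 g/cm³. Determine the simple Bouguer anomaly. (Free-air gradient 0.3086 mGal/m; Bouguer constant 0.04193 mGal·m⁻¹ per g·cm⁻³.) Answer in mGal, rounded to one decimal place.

Free-air correction = 0.3086 × 2497.2 = 770.64 mGal
Free-air anomaly = 978882.58 − 979192.63 + (770.64) = 460.59 mGal
Bouguer slab correction = 0.04193 × 2.44 × 2497.2 = 255.49 mGal
Simple Bouguer anomaly = 460.59 − (255.49) = 205.10 mGal

205.1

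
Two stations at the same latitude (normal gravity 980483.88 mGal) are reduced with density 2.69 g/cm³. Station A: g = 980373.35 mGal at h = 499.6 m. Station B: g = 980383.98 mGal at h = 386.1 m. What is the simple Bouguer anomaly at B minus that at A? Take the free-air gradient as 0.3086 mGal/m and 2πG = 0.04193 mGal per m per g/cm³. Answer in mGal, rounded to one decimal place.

Δg_SB(A) = 980373.35 − 980483.88 + 0.3086×499.6 − 0.04193×2.69×499.6 = -12.70 mGal
Δg_SB(B) = 980383.98 − 980483.88 + 0.3086×386.1 − 0.04193×2.69×386.1 = -24.30 mGal
Difference = -24.30 − (-12.70) = -11.60 mGal

-11.6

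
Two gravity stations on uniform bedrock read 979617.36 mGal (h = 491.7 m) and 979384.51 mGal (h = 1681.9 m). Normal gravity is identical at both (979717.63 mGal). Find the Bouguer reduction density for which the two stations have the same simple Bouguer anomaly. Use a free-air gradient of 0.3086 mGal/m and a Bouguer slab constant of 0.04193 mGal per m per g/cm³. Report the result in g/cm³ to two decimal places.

Δg_obs = 979384.51 − 979617.36 = -232.85 mGal over Δh = 1681.9 − 491.7 = 1190.2 m
Equal Bouguer anomalies ⇒ Δg_obs + (0.3086 − 0.04193ρ)·Δh = 0
0.3086 − 0.04193ρ = −Δg_obs/Δh = 0.19564
ρ = (0.3086 − 0.19564) / 0.04193 = 2.69 g/cm³

2.69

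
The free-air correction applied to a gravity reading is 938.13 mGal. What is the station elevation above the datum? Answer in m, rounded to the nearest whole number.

3040

h = 938.13 / 0.3086 = 3039.95 m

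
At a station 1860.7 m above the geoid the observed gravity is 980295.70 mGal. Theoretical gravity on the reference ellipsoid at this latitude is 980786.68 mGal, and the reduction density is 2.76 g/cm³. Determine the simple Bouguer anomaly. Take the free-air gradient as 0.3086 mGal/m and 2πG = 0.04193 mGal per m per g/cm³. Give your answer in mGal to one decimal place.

Free-air correction = 0.3086 × 1860.7 = 574.21 mGal
Free-air anomaly = 980295.70 − 980786.68 + (574.21) = 83.23 mGal
Bouguer slab correction = 0.04193 × 2.76 × 1860.7 = 215.33 mGal
Simple Bouguer anomaly = 83.23 − (215.33) = -132.10 mGal

-132.1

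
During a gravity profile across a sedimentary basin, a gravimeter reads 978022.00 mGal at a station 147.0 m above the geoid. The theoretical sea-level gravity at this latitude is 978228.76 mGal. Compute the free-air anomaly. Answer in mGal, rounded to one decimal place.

Free-air correction = 0.3086 × 147.0 = 45.36 mGal
Free-air anomaly = 978022.00 − 978228.76 + (45.36) = -161.40 mGal

-161.4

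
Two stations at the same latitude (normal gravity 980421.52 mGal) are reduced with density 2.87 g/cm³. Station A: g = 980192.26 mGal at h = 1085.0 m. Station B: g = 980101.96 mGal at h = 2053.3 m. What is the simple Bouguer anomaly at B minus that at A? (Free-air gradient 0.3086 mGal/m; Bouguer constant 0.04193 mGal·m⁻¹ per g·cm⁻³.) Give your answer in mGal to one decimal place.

Δg_SB(A) = 980192.26 − 980421.52 + 0.3086×1085.0 − 0.04193×2.87×1085.0 = -25.00 mGal
Δg_SB(B) = 980101.96 − 980421.52 + 0.3086×2053.3 − 0.04193×2.87×2053.3 = 67.00 mGal
Difference = 67.00 − (-25.00) = 92.00 mGal

92.0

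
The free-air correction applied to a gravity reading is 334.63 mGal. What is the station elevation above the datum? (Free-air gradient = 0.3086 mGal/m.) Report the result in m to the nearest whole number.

1084

h = 334.63 / 0.3086 = 1084.35 m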